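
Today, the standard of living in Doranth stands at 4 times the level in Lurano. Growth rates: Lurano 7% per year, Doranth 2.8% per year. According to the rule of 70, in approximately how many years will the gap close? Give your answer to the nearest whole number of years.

around 33 years

Lurano gains on Doranth at 7% − 2.8% = 4.2 points a year.
At that relative rate the gap halves every 70/4.2 ≈ 16.67 years.
A 4 times gap closes after 2 halvings: 2 × 16.67 ≈ 33 years.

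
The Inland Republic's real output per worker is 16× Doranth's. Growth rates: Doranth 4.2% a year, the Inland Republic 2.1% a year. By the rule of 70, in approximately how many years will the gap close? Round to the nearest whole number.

What matters is the difference: 2.1 pp.
Rule of 70 on the gap: the ratio halves every 70/2.1 ≈ 33.33 years.
A 16× gap closes after 4 halvings: 4 × 33.33 ≈ 133 years.

roughly 133 years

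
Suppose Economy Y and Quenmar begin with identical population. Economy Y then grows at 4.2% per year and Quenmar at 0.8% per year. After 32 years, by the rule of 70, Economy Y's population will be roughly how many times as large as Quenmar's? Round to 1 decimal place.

Economy Y pulls ahead at 3.4 pp per year, so the ratio doubles every 70/3.4 ≈ 20.59 years.
In 32 years that's 1.55 doublings: 2^1.55 ≈ 2.9.

about 2.9 times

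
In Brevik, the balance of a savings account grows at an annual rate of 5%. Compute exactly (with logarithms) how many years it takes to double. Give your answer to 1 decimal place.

t = ln(2) / ln(1 + 0.05) = 0.6931 / 0.048790 ≈ 14.21.

14.2 years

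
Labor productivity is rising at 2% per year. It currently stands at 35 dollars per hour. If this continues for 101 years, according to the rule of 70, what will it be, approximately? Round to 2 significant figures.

about 260 dollars per hour

It doubles every 70/2 ≈ 35.00 years, so 101 years is 2.89 doublings.
2^2.89 ≈ 7.41; 35 × 7.41 ≈ 260 dollars per hour.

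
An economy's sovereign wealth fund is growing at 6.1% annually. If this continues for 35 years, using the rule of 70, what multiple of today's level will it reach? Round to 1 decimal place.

approximately 8.3 times

Doubles every ≈ 11.48 years (70/6.1).
35 years is 3.05 doublings; 2^3.05 ≈ 8.3×.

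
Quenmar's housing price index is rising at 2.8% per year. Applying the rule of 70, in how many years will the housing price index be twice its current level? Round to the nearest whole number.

roughly 25 years

At 2.8%, doubling takes about 70/2.8 = 25.00 years.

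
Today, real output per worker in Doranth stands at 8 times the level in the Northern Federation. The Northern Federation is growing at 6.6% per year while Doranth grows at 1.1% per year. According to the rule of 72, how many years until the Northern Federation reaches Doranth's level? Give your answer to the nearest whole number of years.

approximately 39 years

What matters is the difference: 5.5 pp.
Rule of 72 on the gap: the ratio halves every 72/5.5 ≈ 13.09 years.
An 8 times gap closes after 3 halvings: 3 × 13.09 ≈ 39 years.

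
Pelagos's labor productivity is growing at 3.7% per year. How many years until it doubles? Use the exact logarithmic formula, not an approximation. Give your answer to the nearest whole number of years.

19 years

t = ln(2) / ln(1 + 0.037) = 0.6931 / 0.036332 ≈ 19.08.
≈ 19 years.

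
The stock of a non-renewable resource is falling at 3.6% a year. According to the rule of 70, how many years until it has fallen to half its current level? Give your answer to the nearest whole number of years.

Falling at 3.6%, it halves about every 70/3.6 = 19.44 years.

19 years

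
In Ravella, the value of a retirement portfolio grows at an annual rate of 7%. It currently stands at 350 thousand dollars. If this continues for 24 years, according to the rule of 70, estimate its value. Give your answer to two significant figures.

Doubling time ≈ 70/7 = 10.00 years.
24 years is 24/10.00 ≈ 2.40 doublings, a factor of 2^2.40 ≈ 5.28.
350 × 5.28 ≈ 1800 thousand dollars.

≈ 1800 thousand dollars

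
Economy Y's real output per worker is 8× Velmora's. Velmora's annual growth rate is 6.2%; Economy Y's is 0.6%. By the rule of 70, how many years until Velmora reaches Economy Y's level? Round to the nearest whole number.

about 38 years

Velmora gains on Economy Y at 6.2% − 0.6% = 5.6 points a year.
At that relative rate the gap halves every 70/5.6 ≈ 12.50 years.
An 8× gap closes after 3 halvings: 3 × 12.50 ≈ 38 years.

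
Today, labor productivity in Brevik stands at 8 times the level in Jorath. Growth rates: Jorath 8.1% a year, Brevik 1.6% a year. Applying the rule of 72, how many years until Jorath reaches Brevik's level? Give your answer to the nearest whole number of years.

Jorath gains on Brevik at 8.1% − 1.6% = 6.5 points a year.
At that relative rate the gap halves every 72/6.5 ≈ 11.08 years.
An 8 times gap closes after 3 halvings: 3 × 11.08 ≈ 33 years.

≈ 33 years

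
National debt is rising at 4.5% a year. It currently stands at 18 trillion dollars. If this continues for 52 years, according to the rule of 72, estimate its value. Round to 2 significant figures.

It doubles every 72/4.5 ≈ 16.00 years, so 52 years is 3.25 doublings.
2^3.25 ≈ 9.51; 18 × 9.51 ≈ 170 trillion dollars.

roughly 170 trillion dollars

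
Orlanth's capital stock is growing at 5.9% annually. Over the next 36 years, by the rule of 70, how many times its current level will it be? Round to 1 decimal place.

Doubles every ≈ 11.86 years (70/5.9).
36 years is 3.04 doublings; 2^3.04 ≈ 8.2×.

about 8.2 times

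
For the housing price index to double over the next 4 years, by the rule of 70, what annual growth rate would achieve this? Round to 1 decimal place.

about 17.5%

70 / 4 ≈ 17.50, so about 17.5% annually.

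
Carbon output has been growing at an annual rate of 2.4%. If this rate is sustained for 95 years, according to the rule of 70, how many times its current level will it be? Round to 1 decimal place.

Doubling time ≈ 70/2.4 = 29.17 years.
95 years / 29.17 ≈ 3.26 doublings → factor 2^3.26 ≈ 9.6.

approximately 9.6 times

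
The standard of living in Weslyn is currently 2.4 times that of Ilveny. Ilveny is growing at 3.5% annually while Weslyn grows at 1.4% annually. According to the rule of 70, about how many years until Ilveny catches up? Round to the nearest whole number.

42 years

Ilveny gains on Weslyn at 3.5% − 1.4% = 2.1 points a year.
At that relative rate the gap halves every 70/2.1 ≈ 33.33 years.
A 2.4 times gap takes log₂(2.4) ≈ 1.26 halvings to close: 1.26 × 33.33 ≈ 42 years.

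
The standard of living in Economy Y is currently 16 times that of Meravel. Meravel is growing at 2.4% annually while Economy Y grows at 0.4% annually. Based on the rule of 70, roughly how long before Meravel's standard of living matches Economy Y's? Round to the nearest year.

about 140 years

What matters is the difference: 2 pp.
Rule of 70 on the gap: the ratio halves every 70/2 ≈ 35.00 years.
A 16 times gap closes after 4 halvings: 4 × 35.00 ≈ 140 years.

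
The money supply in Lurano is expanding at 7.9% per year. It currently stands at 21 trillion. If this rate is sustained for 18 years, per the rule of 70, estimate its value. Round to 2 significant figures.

It doubles every 70/7.9 ≈ 8.86 years, so 18 years is 2.03 doublings.
2^2.03 ≈ 4.08; 21 × 4.08 ≈ 86 trillion.

roughly 86 trillion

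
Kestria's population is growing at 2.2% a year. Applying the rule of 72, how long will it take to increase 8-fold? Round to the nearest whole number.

≈ 98 years

One doubling takes 72/2.2 = 32.73 years.
Getting to 8× needs 3 doublings: 3 × 32.73 ≈ 98 years.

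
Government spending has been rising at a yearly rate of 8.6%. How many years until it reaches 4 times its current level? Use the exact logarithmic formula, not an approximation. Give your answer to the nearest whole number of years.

17 years

t = ln(4) / ln(1 + 0.086) = 1.3863 / 0.082501 ≈ 16.80.
≈ 17 years.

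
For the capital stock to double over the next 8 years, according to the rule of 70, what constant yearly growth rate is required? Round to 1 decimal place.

70 / 8 ≈ 8.75, so about 8.8% per year.

roughly 8.8% per year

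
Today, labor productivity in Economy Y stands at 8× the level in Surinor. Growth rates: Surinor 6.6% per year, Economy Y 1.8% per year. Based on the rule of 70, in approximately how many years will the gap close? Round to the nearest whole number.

The growth-rate gap is 6.6% − 1.8% = 4.8 percentage points.
So the ratio between them halves every 70/4.8 ≈ 14.58 years.
An 8× gap closes after 3 halvings: 3 × 14.58 ≈ 44 years.

roughly 44 years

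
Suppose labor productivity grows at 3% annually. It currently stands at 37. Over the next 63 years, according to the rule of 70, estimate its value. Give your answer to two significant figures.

It doubles every 70/3 ≈ 23.33 years, so 63 years is 2.70 doublings.
2^2.70 ≈ 6.50; 37 × 6.50 ≈ 240.

about 240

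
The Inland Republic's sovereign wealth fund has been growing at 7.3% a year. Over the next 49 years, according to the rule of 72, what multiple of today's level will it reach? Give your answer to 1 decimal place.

roughly 31.3 times

Doubles every ≈ 9.86 years (72/7.3).
49 years is 4.97 doublings; 2^4.97 ≈ 31.3×.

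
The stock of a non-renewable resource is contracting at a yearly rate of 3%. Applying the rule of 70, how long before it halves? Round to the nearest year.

≈ 23 years

Halving time ≈ 70 / 3 = 23.33 → 23 years.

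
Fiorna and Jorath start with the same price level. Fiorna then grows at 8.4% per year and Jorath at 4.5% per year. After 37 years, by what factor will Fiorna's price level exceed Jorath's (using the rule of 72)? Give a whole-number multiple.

around 4 times

Fiorna pulls ahead at 3.9 pp per year, so the ratio doubles every 72/3.9 ≈ 18.46 years.
In 37 years that's 2.00 doublings: 2^2.00 ≈ 4.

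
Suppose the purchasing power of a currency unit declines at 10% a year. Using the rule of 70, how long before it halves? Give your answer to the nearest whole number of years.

roughly 7 years

The rule works in reverse for decay: 70/10 ≈ 7.00 years to halve.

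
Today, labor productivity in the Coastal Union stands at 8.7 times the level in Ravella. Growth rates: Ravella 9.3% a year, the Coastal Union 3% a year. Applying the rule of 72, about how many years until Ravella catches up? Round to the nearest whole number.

about 36 years

What matters is the difference: 6.3 pp.
Rule of 72 on the gap: the ratio halves every 72/6.3 ≈ 11.43 years.
An 8.7 times gap takes log₂(8.7) ≈ 3.12 halvings to close: 3.12 × 11.43 ≈ 36 years.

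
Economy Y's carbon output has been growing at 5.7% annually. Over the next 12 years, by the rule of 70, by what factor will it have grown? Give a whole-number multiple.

Doubling time ≈ 70/5.7 = 12.28 years.
12/12.28 ≈ 1 doubling, so about 2^1 = 2×.

2 times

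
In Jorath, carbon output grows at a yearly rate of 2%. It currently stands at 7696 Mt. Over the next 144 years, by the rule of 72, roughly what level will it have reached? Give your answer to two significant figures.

Doubling time ≈ 72/2 = 36.00 years.
144 years is 144/36.00 ≈ 4.00 doublings, a factor of 2^4.00 ≈ 16.00.
7696 × 16.00 ≈ 120000 Mt.

about 120000 Mt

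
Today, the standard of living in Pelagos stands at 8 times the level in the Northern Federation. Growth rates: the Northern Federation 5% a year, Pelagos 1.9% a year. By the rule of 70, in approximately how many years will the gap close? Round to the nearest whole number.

≈ 68 years

What matters is the difference: 3.1 pp.
Rule of 70 on the gap: the ratio halves every 70/3.1 ≈ 22.58 years.
An 8 times gap closes after 3 halvings: 3 × 22.58 ≈ 68 years.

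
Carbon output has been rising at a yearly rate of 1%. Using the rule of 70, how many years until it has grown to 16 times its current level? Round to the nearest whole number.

Doubling time ≈ 70/1 = 70.00 years.
16 = 2^4, so 4 doublings → 280 years.

around 280 years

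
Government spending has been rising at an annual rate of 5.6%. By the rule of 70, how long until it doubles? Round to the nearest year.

At 5.6%, doubling takes about 70/5.6 = 12.50 years.

13 years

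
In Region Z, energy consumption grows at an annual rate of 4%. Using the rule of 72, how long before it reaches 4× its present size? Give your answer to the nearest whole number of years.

about 36 years

One doubling takes 72/4 = 18.00 years.
4× is 2 doublings, so 2 × 18.00 ≈ 36 years.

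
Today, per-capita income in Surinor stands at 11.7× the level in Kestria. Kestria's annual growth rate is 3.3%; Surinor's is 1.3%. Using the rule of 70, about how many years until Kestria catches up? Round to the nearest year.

approximately 124 years

What matters is the difference: 2 pp.
Rule of 70 on the gap: the ratio halves every 70/2 ≈ 35.00 years.
An 11.7× gap takes log₂(11.7) ≈ 3.55 halvings to close: 3.55 × 35.00 ≈ 124 years.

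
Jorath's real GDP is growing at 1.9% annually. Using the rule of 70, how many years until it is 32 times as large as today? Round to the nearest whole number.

around 184 years

Doubling time ≈ 70/1.9 = 36.84 years.
32× is 5 doublings, so 5 × 36.84 ≈ 184 years.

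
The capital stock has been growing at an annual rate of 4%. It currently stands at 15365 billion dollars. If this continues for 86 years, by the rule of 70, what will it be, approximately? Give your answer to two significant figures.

It doubles every 70/4 ≈ 17.50 years, so 86 years is 4.91 doublings.
2^4.91 ≈ 30.06; 15365 × 30.06 ≈ 460000 billion dollars.

460000 billion dollars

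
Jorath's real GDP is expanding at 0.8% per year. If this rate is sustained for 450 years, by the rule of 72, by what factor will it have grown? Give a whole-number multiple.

about 32 times

At 0.8% one doubling takes ≈ 90.00 years; 450 years is 5 of them, so ×32.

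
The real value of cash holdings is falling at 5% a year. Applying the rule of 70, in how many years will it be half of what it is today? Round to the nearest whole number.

14 years

Falling at 5%, it halves about every 70/5 = 14.00 years.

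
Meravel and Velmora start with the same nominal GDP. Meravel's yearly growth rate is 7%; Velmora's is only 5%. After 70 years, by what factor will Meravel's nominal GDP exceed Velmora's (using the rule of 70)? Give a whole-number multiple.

Rate gap = 7% − 5% = 2 points.
The ratio doubles every 70/2 ≈ 35.00 years.
70/35.00 ≈ 2.00 doublings → ratio ≈ 2^2.00 ≈ 4.

around 4 times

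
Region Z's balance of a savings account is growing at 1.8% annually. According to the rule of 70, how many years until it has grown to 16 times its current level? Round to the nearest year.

≈ 156 years

At 1.8% it doubles every 70/1.8 ≈ 38.89 years.
16× is 4 doublings, so 4 × 38.89 ≈ 156 years.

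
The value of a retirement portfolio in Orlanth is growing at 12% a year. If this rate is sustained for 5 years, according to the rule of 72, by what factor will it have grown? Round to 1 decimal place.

Doubles every ≈ 6.00 years (72/12).
5 years is 0.83 doublings; 2^0.83 ≈ 1.8×.

around 1.8 times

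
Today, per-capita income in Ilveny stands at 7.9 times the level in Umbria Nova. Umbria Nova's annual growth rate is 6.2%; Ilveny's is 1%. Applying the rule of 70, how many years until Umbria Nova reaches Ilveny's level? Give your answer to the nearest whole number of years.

40 years

The growth-rate gap is 6.2% − 1% = 5.2 percentage points.
So the ratio between them halves every 70/5.2 ≈ 13.46 years.
A 7.9 times gap takes log₂(7.9) ≈ 2.98 halvings to close: 2.98 × 13.46 ≈ 40 years.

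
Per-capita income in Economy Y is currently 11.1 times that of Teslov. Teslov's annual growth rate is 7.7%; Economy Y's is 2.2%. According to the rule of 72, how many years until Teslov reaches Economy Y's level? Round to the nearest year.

roughly 45 years

What matters is the difference: 5.5 pp.
Rule of 72 on the gap: the ratio halves every 72/5.5 ≈ 13.09 years.
An 11.1 times gap takes log₂(11.1) ≈ 3.47 halvings to close: 3.47 × 13.09 ≈ 45 years.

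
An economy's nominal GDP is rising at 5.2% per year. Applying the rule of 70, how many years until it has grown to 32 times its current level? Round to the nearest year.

about 67 years

One doubling takes 70/5.2 = 13.46 years.
32× is 5 doublings, so 5 × 13.46 ≈ 67 years.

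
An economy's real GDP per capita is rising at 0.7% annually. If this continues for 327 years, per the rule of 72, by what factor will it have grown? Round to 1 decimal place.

Doubles every ≈ 102.86 years (72/0.7).
327 years is 3.18 doublings; 2^3.18 ≈ 9.1×.

around 9.1 times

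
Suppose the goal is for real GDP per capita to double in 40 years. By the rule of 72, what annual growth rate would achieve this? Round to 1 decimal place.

≈ 1.8% a year

72 / 40 ≈ 1.80, so about 1.8% a year.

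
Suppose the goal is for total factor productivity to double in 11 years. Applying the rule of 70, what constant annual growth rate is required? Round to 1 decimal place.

roughly 6.4% a year

70 / 11 ≈ 6.36, so about 6.4% a year.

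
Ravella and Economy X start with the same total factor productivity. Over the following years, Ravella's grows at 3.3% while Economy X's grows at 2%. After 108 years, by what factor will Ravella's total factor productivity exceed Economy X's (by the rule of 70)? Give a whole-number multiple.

Only the 1.3-point difference matters.
70/1.3 ≈ 53.85 years per doubling of the ratio; 108 years gives 2.01 doublings, so ≈ 4×.

4 times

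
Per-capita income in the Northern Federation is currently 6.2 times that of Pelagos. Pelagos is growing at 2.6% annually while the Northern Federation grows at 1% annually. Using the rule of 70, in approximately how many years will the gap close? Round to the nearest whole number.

115 years

The growth-rate gap is 2.6% − 1% = 1.6 percentage points.
So the ratio between them halves every 70/1.6 ≈ 43.75 years.
A 6.2 times gap takes log₂(6.2) ≈ 2.63 halvings to close: 2.63 × 43.75 ≈ 115 years.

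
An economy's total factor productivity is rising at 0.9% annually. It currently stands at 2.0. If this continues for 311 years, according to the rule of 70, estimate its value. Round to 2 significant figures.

roughly 32

Doubling time ≈ 70/0.9 = 77.78 years.
311 years is 311/77.78 ≈ 4.00 doublings, a factor of 2^4.00 ≈ 16.00.
2.0 × 16.00 ≈ 32.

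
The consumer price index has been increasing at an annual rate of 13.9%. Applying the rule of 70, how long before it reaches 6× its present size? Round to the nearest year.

One doubling takes 70/13.9 = 5.04 years.
Reaching 6× takes log₂(6) ≈ 2.58 doublings.
2.58 × 5.04 ≈ 13 years.

roughly 13 years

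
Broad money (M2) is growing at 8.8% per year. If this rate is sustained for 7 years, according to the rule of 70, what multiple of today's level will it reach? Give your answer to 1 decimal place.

around 1.8 times

Doubling time ≈ 70/8.8 = 7.95 years.
7 years / 7.95 ≈ 0.88 doublings → factor 2^0.88 ≈ 1.8.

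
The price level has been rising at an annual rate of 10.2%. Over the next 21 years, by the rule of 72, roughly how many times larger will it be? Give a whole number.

≈ 8 times

72/10.2 ≈ 7.06 years per doubling.
21 years fits 3 doublings: 2^3 = 8.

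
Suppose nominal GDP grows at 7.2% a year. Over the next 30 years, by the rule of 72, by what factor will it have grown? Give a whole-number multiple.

Doubling time ≈ 72/7.2 = 10.00 years.
30/10.00 ≈ 3 doublings, so about 2^3 = 8×.

about 8 times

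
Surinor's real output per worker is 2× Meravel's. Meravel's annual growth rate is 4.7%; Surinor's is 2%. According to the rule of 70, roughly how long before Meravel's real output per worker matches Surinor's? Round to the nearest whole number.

≈ 26 years

The growth-rate gap is 4.7% − 2% = 2.7 percentage points.
So the ratio between them halves every 70/2.7 ≈ 25.93 years.
A 2× gap closes after 1 halving: 1 × 25.93 ≈ 26 years.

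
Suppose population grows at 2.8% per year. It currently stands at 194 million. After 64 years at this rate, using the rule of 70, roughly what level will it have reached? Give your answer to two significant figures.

It doubles every 70/2.8 ≈ 25.00 years, so 64 years is 2.56 doublings.
2^2.56 ≈ 5.90; 194 × 5.90 ≈ 1100 million.

≈ 1100 million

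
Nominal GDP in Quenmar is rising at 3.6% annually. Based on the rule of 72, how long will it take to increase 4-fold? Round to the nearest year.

One doubling takes 72/3.6 = 20.00 years.
4× is 2 doublings, so 2 × 20.00 ≈ 40 years.

approximately 40 years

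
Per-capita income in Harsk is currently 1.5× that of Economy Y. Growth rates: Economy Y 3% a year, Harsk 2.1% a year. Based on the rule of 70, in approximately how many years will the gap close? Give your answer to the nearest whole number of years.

45 years

What matters is the difference: 0.9 pp.
Rule of 70 on the gap: the ratio halves every 70/0.9 ≈ 77.78 years.
A 1.5× gap takes log₂(1.5) ≈ 0.58 halvings to close: 0.58 × 77.78 ≈ 45 years.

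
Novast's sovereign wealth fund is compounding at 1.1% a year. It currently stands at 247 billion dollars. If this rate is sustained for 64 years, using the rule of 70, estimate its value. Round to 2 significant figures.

Doubling time ≈ 70/1.1 = 63.64 years.
64 years is 64/63.64 ≈ 1.01 doublings, a factor of 2^1.01 ≈ 2.01.
247 × 2.01 ≈ 500 billion dollars.

around 500 billion dollars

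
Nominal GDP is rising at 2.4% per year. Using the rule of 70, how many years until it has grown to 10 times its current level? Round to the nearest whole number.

≈ 97 years

One doubling takes 70/2.4 = 29.17 years.
10× is log₂ 10 ≈ 3.32 doublings, so ≈ 3.32 × 29.17 = 97 years.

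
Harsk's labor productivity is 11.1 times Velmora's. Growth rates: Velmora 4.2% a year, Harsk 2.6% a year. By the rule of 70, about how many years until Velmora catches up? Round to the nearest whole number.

The growth-rate gap is 4.2% − 2.6% = 1.6 percentage points.
So the ratio between them halves every 70/1.6 ≈ 43.75 years.
An 11.1 times gap takes log₂(11.1) ≈ 3.47 halvings to close: 3.47 × 43.75 ≈ 152 years.

about 152 years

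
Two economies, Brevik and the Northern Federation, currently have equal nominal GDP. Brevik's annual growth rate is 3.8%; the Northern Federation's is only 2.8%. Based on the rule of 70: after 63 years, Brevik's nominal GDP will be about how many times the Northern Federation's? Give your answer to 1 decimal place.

around 1.9 times

Only the 1-point difference matters.
70/1 ≈ 70.00 years per doubling of the ratio; 63 years gives 0.90 doublings, so ≈ 1.9×.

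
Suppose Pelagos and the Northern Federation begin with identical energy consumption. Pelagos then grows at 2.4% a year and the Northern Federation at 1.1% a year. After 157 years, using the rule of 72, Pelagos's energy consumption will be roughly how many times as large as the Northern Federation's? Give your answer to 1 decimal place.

Pelagos pulls ahead at 1.3 pp per year, so the ratio doubles every 72/1.3 ≈ 55.38 years.
In 157 years that's 2.83 doublings: 2^2.83 ≈ 7.1.

roughly 7.1 times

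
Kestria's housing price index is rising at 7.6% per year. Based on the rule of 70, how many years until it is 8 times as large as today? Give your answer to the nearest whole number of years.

Doubling time ≈ 70/7.6 = 9.21 years.
8× is 3 doublings, so 3 × 9.21 ≈ 28 years.

roughly 28 years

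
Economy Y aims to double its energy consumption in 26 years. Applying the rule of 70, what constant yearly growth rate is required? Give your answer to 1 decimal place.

70 / 26 ≈ 2.69, so about 2.7% per year.

2.7%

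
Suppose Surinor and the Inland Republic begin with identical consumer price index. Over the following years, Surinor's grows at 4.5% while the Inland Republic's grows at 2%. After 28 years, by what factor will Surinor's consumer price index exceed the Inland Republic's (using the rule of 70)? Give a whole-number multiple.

roughly 2 times

Rate gap = 4.5% − 2% = 2.5 points.
The ratio doubles every 70/2.5 ≈ 28.00 years.
28/28.00 ≈ 1.00 doublings → ratio ≈ 2^1.00 ≈ 2.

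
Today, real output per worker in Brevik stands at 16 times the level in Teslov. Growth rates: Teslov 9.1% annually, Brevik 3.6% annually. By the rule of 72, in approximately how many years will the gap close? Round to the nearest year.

Teslov gains on Brevik at 9.1% − 3.6% = 5.5 points a year.
At that relative rate the gap halves every 72/5.5 ≈ 13.09 years.
A 16 times gap closes after 4 halvings: 4 × 13.09 ≈ 52 years.

52 years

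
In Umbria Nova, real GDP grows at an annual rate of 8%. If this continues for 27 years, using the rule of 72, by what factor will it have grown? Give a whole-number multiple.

roughly 8 times

Doubling time ≈ 72/8 = 9.00 years.
27/9.00 ≈ 3 doublings, so about 2^3 = 8×.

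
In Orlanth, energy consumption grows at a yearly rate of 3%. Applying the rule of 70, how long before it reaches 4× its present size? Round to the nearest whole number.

around 47 years

Doubling time ≈ 70/3 = 23.33 years.
4 = 2^2, so 2 doublings → 47 years.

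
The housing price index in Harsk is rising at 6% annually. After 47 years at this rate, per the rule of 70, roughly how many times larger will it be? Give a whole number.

roughly 16 times

70/6 ≈ 11.67 years per doubling.
47 years fits 4 doublings: 2^4 = 16.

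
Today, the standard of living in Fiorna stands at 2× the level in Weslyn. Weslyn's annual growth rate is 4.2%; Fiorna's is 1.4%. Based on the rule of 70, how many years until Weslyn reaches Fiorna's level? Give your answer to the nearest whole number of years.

about 25 years

What matters is the difference: 2.8 pp.
Rule of 70 on the gap: the ratio halves every 70/2.8 ≈ 25.00 years.
A 2× gap closes after 1 halving: 1 × 25.00 ≈ 25 years.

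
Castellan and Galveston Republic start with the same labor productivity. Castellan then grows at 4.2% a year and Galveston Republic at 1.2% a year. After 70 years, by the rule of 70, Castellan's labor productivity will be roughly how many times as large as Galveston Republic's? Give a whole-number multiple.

Rate gap = 4.2% − 1.2% = 3 points.
The ratio doubles every 70/3 ≈ 23.33 years.
70/23.33 ≈ 3.00 doublings → ratio ≈ 2^3.00 ≈ 8.

about 8 times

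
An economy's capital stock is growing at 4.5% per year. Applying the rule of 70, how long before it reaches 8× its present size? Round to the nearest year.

One doubling takes 70/4.5 = 15.56 years.
8 = 2^3, so 3 doublings → 47 years.

approximately 47 years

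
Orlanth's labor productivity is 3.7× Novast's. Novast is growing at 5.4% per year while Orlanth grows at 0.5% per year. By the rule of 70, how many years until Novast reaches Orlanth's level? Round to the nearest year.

Novast gains on Orlanth at 5.4% − 0.5% = 4.9 points a year.
At that relative rate the gap halves every 70/4.9 ≈ 14.29 years.
A 3.7× gap takes log₂(3.7) ≈ 1.89 halvings to close: 1.89 × 14.29 ≈ 27 years.

roughly 27 years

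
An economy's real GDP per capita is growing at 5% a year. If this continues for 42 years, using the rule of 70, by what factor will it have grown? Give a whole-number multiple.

about 8 times

Doubling time ≈ 70/5 = 14.00 years.
42/14.00 ≈ 3 doublings, so about 2^3 = 8×.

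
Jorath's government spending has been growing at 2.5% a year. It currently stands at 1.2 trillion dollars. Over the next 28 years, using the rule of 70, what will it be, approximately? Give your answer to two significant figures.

around 2.4 trillion dollars

Doubling time ≈ 70/2.5 = 28.00 years.
28 years is 28/28.00 ≈ 1.00 doublings, a factor of 2^1.00 ≈ 2.00.
1.2 × 2.00 ≈ 2.4 trillion dollars.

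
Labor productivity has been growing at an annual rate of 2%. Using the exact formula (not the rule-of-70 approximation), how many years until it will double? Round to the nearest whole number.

35 years

t = ln(2) / ln(1 + 0.02) = 0.6931 / 0.019803 ≈ 35.00.
≈ 35 years.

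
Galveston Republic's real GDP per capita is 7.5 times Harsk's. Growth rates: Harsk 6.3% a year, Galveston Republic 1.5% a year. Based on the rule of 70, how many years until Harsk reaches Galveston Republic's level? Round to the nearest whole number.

What matters is the difference: 4.8 pp.
Rule of 70 on the gap: the ratio halves every 70/4.8 ≈ 14.58 years.
A 7.5 times gap takes log₂(7.5) ≈ 2.91 halvings to close: 2.91 × 14.58 ≈ 42 years.

approximately 42 years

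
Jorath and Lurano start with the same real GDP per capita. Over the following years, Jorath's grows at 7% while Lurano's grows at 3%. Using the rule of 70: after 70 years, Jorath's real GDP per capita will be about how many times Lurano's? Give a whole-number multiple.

Only the 4-point difference matters.
70/4 ≈ 17.50 years per doubling of the ratio; 70 years gives 4.00 doublings, so ≈ 16×.

about 16 times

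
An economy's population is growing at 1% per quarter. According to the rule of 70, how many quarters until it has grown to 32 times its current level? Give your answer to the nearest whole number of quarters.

≈ 350 quarters

At 1% it doubles every 70/1 ≈ 70.00 quarters.
32× is 5 doublings, so 5 × 70.00 ≈ 350 quarters.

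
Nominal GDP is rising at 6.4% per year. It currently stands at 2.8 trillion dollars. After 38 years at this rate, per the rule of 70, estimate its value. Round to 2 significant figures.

Doubling time ≈ 70/6.4 = 10.94 years.
38 years is 38/10.94 ≈ 3.47 doublings, a factor of 2^3.47 ≈ 11.08.
2.8 × 11.08 ≈ 31 trillion dollars.

roughly 31 trillion dollars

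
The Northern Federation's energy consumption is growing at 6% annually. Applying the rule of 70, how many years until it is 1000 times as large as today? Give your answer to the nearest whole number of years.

At 6% it doubles every 70/6 ≈ 11.67 years.
Reaching 1000× takes log₂(1000) ≈ 9.97 doublings.
9.97 × 11.67 ≈ 116 years.

roughly 116 years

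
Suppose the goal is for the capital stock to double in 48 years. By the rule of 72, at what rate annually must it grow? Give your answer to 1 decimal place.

72 / 48 ≈ 1.50, so about 1.5% annually.

approximately 1.5%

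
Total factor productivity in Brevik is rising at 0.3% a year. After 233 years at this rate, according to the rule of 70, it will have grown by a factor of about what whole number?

about 2 times

At 0.3% one doubling takes ≈ 233.33 years; 233 years is 1 of them, so ×2.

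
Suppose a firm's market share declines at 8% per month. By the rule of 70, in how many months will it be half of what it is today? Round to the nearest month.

Halving time ≈ 70 / 8 = 8.75 → 9 months.

9 months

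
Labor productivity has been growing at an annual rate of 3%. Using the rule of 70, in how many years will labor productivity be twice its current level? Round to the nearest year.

≈ 23 years

70/3 ≈ 23.33, so it doubles roughly every 23 years.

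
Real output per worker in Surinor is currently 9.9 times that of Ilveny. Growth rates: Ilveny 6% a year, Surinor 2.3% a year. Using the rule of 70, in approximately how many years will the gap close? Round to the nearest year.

63 years

Ilveny gains on Surinor at 6% − 2.3% = 3.7 points a year.
At that relative rate the gap halves every 70/3.7 ≈ 18.92 years.
A 9.9 times gap takes log₂(9.9) ≈ 3.31 halvings to close: 3.31 × 18.92 ≈ 63 years.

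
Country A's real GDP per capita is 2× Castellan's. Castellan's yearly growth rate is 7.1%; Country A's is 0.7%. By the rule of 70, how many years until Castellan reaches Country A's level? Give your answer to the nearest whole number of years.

≈ 11 years

The growth-rate gap is 7.1% − 0.7% = 6.4 percentage points.
So the ratio between them halves every 70/6.4 ≈ 10.94 years.
A 2× gap closes after 1 halving: 1 × 10.94 ≈ 11 years.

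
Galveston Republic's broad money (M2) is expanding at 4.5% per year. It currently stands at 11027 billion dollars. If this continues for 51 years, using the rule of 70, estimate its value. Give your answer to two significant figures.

Doubling time ≈ 70/4.5 = 15.56 years.
51 years is 51/15.56 ≈ 3.28 doublings, a factor of 2^3.28 ≈ 9.71.
11027 × 9.71 ≈ 110000 billion dollars.

around 110000 billion dollars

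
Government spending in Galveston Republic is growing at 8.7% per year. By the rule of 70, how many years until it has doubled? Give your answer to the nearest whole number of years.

Doubling time ≈ 70 / 8.7 = 8.05 years.

approximately 8 years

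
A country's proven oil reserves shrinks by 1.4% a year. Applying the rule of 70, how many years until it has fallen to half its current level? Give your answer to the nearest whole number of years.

Halving time ≈ 70 / 1.4 = 50.00 → 50 years.

≈ 50 years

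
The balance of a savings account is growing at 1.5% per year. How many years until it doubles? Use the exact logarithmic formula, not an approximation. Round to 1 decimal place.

46.6 years

t = ln(2) / ln(1 + 0.015) = 0.6931 / 0.014889 ≈ 46.55.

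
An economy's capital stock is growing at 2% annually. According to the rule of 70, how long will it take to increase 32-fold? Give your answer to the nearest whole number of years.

At 2% it doubles every 70/2 ≈ 35.00 years.
32× is 5 doublings, so 5 × 35.00 ≈ 175 years.

175 years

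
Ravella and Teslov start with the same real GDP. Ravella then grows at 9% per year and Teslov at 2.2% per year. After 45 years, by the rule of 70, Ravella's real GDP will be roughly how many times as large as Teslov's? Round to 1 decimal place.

around 20.7 times

Ravella pulls ahead at 6.8 pp per year, so the ratio doubles every 70/6.8 ≈ 10.29 years.
In 45 years that's 4.37 doublings: 2^4.37 ≈ 20.7.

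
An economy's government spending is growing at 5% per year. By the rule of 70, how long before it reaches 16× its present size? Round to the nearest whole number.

Doubling time ≈ 70/5 = 14.00 years.
Getting to 16× needs 4 doublings: 4 × 14.00 ≈ 56 years.

≈ 56 years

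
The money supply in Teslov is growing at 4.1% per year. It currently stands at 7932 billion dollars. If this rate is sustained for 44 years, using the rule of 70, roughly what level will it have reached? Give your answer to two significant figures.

≈ 47000 billion dollars

Doubling time ≈ 70/4.1 = 17.07 years.
44 years is 44/17.07 ≈ 2.58 doublings, a factor of 2^2.58 ≈ 5.98.
7932 × 5.98 ≈ 47000 billion dollars.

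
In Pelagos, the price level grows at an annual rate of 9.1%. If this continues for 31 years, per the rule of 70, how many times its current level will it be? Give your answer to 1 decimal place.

roughly 16.3 times

Doubling time ≈ 70/9.1 = 7.69 years.
31 years / 7.69 ≈ 4.03 doublings → factor 2^4.03 ≈ 16.3.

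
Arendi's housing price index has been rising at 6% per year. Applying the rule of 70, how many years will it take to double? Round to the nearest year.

Doubling time ≈ 70 / 6 = 11.67 years.

roughly 12 years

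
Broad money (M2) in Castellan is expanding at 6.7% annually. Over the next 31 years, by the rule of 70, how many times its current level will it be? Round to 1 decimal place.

about 7.8 times

Doubles every ≈ 10.45 years (70/6.7).
31 years is 2.97 doublings; 2^2.97 ≈ 7.8×.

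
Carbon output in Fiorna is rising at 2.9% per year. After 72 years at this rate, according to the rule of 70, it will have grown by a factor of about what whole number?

8 times

Doubling time ≈ 70/2.9 = 24.14 years.
72/24.14 ≈ 3 doublings, so about 2^3 = 8×.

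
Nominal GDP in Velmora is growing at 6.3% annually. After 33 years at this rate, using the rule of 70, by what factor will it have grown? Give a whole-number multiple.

about 8 times

At 6.3% one doubling takes ≈ 11.11 years; 33 years is 3 of them, so ×8.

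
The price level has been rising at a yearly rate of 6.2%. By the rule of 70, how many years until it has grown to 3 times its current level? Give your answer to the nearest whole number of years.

At 6.2% it doubles every 70/6.2 ≈ 11.29 years.
3× is log₂ 3 ≈ 1.58 doublings, so ≈ 1.58 × 11.29 = 18 years.

approximately 18 years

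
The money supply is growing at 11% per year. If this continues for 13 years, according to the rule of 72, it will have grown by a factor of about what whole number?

4 times

72/11 ≈ 6.55 years per doubling.
13 years fits 2 doublings: 2^2 = 4.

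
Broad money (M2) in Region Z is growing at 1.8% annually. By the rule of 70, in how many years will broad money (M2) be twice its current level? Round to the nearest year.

Doubling time ≈ 70 / 1.8 = 38.89 years.

around 39 years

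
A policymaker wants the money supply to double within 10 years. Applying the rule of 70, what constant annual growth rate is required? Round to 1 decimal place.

7.0% a year

70 / 10 ≈ 7.00, so about 7.0% a year.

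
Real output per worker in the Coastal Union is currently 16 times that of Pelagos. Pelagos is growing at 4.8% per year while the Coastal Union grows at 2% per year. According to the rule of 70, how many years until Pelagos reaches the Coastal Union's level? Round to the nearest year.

The growth-rate gap is 4.8% − 2% = 2.8 percentage points.
So the ratio between them halves every 70/2.8 ≈ 25.00 years.
A 16 times gap closes after 4 halvings: 4 × 25.00 ≈ 100 years.

approximately 100 years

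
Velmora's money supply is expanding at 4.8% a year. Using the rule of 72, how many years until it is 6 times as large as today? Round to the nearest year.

around 39 years

Doubling time ≈ 72/4.8 = 15.00 years.
Reaching 6× takes log₂(6) ≈ 2.58 doublings.
2.58 × 15.00 ≈ 39 years.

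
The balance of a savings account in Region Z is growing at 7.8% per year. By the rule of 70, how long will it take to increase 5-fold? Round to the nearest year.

≈ 21 years

At 7.8% it doubles every 70/7.8 ≈ 8.97 years.
5× is log₂ 5 ≈ 2.32 doublings, so ≈ 2.32 × 8.97 = 21 years.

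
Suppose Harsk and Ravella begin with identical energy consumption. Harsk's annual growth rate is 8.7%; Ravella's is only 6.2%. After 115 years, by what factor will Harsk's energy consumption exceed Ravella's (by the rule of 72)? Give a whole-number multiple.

around 16 times

Harsk pulls ahead at 2.5 pp per year, so the ratio doubles every 72/2.5 ≈ 28.80 years.
In 115 years that's 3.99 doublings: 2^3.99 ≈ 16.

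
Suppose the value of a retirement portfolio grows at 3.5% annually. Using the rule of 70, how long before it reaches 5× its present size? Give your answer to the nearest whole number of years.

Doubling time ≈ 70/3.5 = 20.00 years.
Reaching 5× takes log₂(5) ≈ 2.32 doublings.
2.32 × 20.00 ≈ 46 years.

around 46 years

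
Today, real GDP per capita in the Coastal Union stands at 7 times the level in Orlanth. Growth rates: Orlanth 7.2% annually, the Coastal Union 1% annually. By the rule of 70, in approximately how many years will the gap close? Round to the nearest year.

Orlanth gains on the Coastal Union at 7.2% − 1% = 6.2 points a year.
At that relative rate the gap halves every 70/6.2 ≈ 11.29 years.
A 7 times gap takes log₂(7) ≈ 2.81 halvings to close: 2.81 × 11.29 ≈ 32 years.

around 32 years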